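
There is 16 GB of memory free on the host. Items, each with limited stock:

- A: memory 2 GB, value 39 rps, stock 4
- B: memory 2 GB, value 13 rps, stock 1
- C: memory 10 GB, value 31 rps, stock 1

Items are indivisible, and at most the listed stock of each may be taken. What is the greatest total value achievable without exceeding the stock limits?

Top feasible selections:
- 4×A + 1×B: memory 10, value 169
- 4×A: memory 8, value 156
- 3×A + 1×C: memory 16, value 148
Best: 169 rps.

169 rps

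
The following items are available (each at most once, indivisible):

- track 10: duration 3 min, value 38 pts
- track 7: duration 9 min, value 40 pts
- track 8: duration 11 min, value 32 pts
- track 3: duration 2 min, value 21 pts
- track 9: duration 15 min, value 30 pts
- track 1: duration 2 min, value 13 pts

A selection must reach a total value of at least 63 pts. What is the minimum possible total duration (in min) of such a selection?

7

Subsets with value ≥ 63, sorted by total duration:
- track 10+track 3+track 1: duration 7, value 72
- track 10+track 7: duration 12, value 78
- track 7+track 3+track 1: duration 13, value 74
Minimum duration: 7 min.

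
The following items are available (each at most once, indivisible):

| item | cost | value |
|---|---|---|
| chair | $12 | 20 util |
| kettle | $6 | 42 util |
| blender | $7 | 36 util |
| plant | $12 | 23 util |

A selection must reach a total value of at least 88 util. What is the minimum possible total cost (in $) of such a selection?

Subsets with value ≥ 88, sorted by total cost:
- kettle+blender+plant: cost 25, value 101
- chair+kettle+blender: cost 25, value 98
- chair+kettle+blender+plant: cost 37, value 121
Minimum cost: 25 $.

25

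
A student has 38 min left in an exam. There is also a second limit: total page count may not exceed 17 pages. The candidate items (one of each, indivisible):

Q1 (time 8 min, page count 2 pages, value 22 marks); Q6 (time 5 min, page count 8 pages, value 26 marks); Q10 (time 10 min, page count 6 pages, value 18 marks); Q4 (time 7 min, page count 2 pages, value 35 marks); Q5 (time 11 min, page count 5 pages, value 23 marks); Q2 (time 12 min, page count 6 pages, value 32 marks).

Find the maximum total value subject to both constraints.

Feasible sets respecting both limits:
- Q1+Q4+Q5+Q2: time 38, page count 15, value 112
- Q1+Q10+Q4+Q2: time 37, page count 16, value 107
- Q1+Q6+Q4+Q5: time 31, page count 17, value 106
- Q1+Q10+Q4+Q5: time 36, page count 15, value 98
Best: 112 marks.

112 marks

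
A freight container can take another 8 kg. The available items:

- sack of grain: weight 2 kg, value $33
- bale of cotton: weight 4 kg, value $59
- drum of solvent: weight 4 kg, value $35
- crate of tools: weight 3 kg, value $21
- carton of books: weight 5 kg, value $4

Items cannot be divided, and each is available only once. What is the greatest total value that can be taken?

This is a 0/1 knapsack; check combinations near the capacity.
- bale of cotton+drum of solvent: weight 4+4=8, value 59+35=94
- sack of grain+bale of cotton: weight 2+4=6, value 33+59=92
- bale of cotton+crate of tools: weight 4+3=7, value 59+21=80
- sack of grain+drum of solvent: weight 2+4=6, value 33+35=68
Best: $94.

$94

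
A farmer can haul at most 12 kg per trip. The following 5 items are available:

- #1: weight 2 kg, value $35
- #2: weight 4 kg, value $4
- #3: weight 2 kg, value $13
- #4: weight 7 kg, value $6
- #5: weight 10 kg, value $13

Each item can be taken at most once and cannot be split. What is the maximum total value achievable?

$54

Check high-value combinations within 12 kg:
- #1+#3+#4: weight 2+2+7=11, value 35+13+6=54
- #1+#2+#3: weight 2+4+2=8, value 35+4+13=52
- #1+#3: weight 2+2=4, value 35+13=48
- #1+#5: weight 2+10=12, value 35+13=48
Best: $54.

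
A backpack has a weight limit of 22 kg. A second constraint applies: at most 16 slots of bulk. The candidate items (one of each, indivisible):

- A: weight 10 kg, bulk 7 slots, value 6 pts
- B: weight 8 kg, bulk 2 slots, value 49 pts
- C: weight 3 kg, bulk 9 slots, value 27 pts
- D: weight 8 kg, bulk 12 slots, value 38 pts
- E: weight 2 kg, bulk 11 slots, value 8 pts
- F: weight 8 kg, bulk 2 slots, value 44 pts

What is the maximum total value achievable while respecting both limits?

Feasible sets respecting both limits:
- B+C+F: weight 19, bulk 13, value 120
- B+E+F: weight 18, bulk 15, value 101
- B+F: weight 16, bulk 4, value 93
Best: 120 pts.

120 pts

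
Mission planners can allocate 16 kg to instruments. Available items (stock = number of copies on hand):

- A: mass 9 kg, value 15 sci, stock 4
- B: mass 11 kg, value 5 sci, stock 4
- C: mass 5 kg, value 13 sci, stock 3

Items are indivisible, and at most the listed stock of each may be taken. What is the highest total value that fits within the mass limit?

39 sci

Top feasible selections:
- 3×C: mass 15, value 39
- 1×A + 1×C: mass 14, value 28
Best: 39 sci.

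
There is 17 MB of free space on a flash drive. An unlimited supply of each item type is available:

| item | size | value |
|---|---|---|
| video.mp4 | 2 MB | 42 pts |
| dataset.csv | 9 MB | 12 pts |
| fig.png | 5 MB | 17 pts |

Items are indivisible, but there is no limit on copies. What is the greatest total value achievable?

336 pts

Best value-per-unit is video.mp4 at 42/2, and filling with it alone uses size 8×2=16. No mix of the others beats 8×42 = 336.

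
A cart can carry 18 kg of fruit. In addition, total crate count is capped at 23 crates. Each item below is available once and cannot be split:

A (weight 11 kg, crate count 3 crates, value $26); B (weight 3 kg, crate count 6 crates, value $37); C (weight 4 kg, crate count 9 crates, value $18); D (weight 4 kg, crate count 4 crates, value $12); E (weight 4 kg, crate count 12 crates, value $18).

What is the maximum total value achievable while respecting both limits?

$81

Feasible sets respecting both limits:
- A+B+C: weight 18, crate count 18, value 81
- A+B+E: weight 18, crate count 21, value 81
- A+B+D: weight 18, crate count 13, value 75
- B+C+D: weight 11, crate count 19, value 67
Best: $81.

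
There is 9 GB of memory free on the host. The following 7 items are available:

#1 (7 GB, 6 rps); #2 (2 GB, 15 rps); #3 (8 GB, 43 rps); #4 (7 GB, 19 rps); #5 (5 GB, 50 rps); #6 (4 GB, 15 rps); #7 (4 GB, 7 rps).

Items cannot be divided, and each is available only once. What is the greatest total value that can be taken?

65 rps

Check high-value combinations within 9 GB:
- #2+#5: memory 2+5=7, value 15+50=65
- #5+#6: memory 5+4=9, value 50+15=65
- #5+#7: memory 5+4=9, value 50+7=57
- #5: memory 5, value 50
Best: 65 rps.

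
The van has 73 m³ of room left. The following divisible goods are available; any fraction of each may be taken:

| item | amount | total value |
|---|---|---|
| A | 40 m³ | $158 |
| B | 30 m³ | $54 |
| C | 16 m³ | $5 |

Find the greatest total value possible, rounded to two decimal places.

212.94

Take in order of value per unit:
- A (158/40 per unit): all 40 → value 158, running total 158.00
- B (54/30 per unit): all 30 → value 54, running total 212.00
- C (5/16 per unit): 3 of 16 → value 3×5/16 = 0.9375, running total 212.94
Total 212.94.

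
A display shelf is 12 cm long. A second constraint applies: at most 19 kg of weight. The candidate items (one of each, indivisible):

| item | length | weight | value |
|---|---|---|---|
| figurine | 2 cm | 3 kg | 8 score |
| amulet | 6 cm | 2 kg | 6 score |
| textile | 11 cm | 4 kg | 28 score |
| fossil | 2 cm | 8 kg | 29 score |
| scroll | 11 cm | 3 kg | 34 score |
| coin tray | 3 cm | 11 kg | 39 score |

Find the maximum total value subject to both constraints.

68 score

Feasible sets respecting both limits:
- fossil+coin tray: length 5, weight 19, value 68
- figurine+amulet+coin tray: length 11, weight 16, value 53
- figurine+coin tray: length 5, weight 14, value 47
Best: 68 score.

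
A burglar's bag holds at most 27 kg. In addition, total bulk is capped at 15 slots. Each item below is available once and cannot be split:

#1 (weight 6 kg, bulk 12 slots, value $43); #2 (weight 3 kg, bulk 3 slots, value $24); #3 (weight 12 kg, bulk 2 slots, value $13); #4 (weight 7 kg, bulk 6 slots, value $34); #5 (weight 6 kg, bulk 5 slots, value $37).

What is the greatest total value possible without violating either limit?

Feasible sets respecting both limits:
- #2+#4+#5: weight 16, bulk 14, value 95
- #3+#4+#5: weight 25, bulk 13, value 84
- #2+#3+#5: weight 21, bulk 10, value 74
Best: $95.

$95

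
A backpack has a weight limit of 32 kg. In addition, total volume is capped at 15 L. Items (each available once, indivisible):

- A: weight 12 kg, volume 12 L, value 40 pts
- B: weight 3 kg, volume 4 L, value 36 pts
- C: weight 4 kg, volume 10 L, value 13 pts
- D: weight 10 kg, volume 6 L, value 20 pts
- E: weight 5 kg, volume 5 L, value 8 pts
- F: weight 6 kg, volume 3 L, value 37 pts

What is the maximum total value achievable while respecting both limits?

93 pts

Feasible sets respecting both limits:
- B+D+F: weight 19, volume 13, value 93
- B+E+F: weight 14, volume 12, value 81
- A+F: weight 18, volume 15, value 77
Best: 93 pts.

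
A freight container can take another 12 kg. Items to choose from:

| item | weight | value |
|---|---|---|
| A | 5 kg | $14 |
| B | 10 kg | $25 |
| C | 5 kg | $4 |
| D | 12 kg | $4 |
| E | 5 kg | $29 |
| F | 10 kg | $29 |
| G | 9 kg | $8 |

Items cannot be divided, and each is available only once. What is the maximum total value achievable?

$43

Check high-value combinations within 12 kg:
- A+E: weight 5+5=10, value 14+29=43
- C+E: weight 5+5=10, value 4+29=33
- E: weight 5, value 29
Best: $43.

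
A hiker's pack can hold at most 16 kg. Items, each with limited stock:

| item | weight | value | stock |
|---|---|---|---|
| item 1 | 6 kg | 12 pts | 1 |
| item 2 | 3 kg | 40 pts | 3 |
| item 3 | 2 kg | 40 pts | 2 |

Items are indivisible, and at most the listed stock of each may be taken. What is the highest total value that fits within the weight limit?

Top feasible selections:
- 3×item 2 + 2×item 3: weight 13, value 200
- 1×item 1 + 2×item 2 + 2×item 3: weight 16, value 172
- 2×item 2 + 2×item 3: weight 10, value 160
- 3×item 2 + 1×item 3: weight 11, value 160
Best: 200 pts.

200 pts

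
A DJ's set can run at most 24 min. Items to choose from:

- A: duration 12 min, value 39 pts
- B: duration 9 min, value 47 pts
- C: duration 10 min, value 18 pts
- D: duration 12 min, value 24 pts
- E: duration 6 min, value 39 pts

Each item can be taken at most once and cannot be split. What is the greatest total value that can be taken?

86 pts

This is a 0/1 knapsack; check combinations near the capacity.
- B+E: duration 9+6=15, value 47+39=86
- A+B: duration 12+9=21, value 39+47=86
- A+E: duration 12+6=18, value 39+39=78
- B+D: duration 9+12=21, value 47+24=71
Best: 86 pts.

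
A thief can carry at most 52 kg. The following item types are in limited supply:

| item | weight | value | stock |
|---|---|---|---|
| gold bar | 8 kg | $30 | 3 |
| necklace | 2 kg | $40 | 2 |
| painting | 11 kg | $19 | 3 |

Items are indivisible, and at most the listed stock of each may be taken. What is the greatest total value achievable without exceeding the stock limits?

Top feasible selections:
- 3×gold bar + 2×necklace + 2×painting: weight 50, value 208
- 3×gold bar + 2×necklace + 1×painting: weight 39, value 189
Best: $208.

$208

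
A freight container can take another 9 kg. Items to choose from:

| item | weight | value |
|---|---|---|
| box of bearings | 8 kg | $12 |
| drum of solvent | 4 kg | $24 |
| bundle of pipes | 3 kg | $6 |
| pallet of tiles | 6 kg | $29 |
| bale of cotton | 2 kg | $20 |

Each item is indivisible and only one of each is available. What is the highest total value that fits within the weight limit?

Check high-value combinations within 9 kg:
- drum of solvent+bundle of pipes+bale of cotton: weight 4+3+2=9, value 24+6+20=50
- pallet of tiles+bale of cotton: weight 6+2=8, value 29+20=49
- drum of solvent+bale of cotton: weight 4+2=6, value 24+20=44
Best: $50.

$50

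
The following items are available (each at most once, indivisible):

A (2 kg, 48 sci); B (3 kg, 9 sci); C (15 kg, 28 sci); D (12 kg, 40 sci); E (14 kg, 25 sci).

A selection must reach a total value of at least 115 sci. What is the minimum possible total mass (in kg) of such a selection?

Subsets with value ≥ 115, sorted by total mass:
- A+C+D: mass 29, value 116
- A+B+D+E: mass 31, value 122
Minimum mass: 29 kg.

29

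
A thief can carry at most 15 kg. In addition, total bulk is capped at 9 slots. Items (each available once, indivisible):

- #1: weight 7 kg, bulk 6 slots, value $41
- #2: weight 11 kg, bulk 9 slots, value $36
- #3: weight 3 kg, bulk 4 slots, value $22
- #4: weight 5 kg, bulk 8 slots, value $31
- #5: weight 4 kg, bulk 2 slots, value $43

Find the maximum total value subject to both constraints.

Feasible sets respecting both limits:
- #1+#5: weight 11, bulk 8, value 84
- #3+#5: weight 7, bulk 6, value 65
- #5: weight 4, bulk 2, value 43
Best: $84.

$84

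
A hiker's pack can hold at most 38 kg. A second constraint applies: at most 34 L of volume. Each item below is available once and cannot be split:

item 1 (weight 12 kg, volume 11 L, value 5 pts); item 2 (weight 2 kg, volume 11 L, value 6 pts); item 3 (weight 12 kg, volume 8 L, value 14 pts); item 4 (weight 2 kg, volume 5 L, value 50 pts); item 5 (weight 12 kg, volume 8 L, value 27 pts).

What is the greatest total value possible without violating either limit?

Feasible sets respecting both limits:
- item 2+item 3+item 4+item 5: weight 28, volume 32, value 97
- item 1+item 3+item 4+item 5: weight 38, volume 32, value 96
- item 3+item 4+item 5: weight 26, volume 21, value 91
- item 2+item 4+item 5: weight 16, volume 24, value 83
Best: 97 pts.

97 pts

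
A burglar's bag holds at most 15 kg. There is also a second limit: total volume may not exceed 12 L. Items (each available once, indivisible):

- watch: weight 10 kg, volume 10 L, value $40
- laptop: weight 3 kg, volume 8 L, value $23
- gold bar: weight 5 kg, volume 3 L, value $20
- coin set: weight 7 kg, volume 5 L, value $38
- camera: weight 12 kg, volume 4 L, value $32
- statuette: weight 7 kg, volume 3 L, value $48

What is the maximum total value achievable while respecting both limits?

Feasible sets respecting both limits:
- coin set+statuette: weight 14, volume 8, value 86
- laptop+statuette: weight 10, volume 11, value 71
- gold bar+statuette: weight 12, volume 6, value 68
- gold bar+coin set: weight 12, volume 8, value 58
Best: $86.

$86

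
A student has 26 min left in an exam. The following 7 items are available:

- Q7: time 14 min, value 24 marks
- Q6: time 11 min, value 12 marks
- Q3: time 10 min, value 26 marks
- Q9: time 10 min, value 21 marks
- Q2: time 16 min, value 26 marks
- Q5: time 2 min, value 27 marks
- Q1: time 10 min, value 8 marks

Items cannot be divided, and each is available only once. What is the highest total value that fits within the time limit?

Check high-value combinations within 26 min:
- Q7+Q3+Q5: time 14+10+2=26, value 24+26+27=77
- Q3+Q9+Q5: time 10+10+2=22, value 26+21+27=74
- Q7+Q9+Q5: time 14+10+2=26, value 24+21+27=72
Best: 77 marks.

77 marks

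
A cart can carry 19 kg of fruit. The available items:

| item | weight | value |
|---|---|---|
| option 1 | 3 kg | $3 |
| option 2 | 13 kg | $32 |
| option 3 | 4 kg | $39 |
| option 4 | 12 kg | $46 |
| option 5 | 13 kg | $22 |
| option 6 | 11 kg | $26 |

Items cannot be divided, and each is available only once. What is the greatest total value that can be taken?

$88

Check high-value combinations within 19 kg:
- option 1+option 3+option 4: weight 3+4+12=19, value 3+39+46=88
- option 3+option 4: weight 4+12=16, value 39+46=85
- option 2+option 3: weight 13+4=17, value 32+39=71
- option 1+option 3+option 6: weight 3+4+11=18, value 3+39+26=68
- option 3+option 6: weight 4+11=15, value 39+26=65
Best: $88.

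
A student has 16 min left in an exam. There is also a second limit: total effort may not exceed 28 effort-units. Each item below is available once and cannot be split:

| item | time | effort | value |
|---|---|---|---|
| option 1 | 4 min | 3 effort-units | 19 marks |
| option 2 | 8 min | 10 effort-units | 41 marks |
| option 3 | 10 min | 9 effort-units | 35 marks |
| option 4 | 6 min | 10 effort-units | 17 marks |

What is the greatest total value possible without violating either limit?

60 marks

Feasible sets respecting both limits:
- option 1+option 2: time 12, effort 13, value 60
- option 2+option 4: time 14, effort 20, value 58
- option 1+option 3: time 14, effort 12, value 54
- option 3+option 4: time 16, effort 19, value 52
Best: 60 marks.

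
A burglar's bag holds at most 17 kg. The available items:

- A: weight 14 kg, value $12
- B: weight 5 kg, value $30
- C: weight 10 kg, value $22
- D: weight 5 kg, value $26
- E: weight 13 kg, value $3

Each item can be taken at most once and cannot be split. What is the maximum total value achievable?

This is a 0/1 knapsack; check combinations near the capacity.
- B+D: weight 5+5=10, value 30+26=56
- B+C: weight 5+10=15, value 30+22=52
- C+D: weight 10+5=15, value 22+26=48
- B: weight 5, value 30
Best: $56.

$56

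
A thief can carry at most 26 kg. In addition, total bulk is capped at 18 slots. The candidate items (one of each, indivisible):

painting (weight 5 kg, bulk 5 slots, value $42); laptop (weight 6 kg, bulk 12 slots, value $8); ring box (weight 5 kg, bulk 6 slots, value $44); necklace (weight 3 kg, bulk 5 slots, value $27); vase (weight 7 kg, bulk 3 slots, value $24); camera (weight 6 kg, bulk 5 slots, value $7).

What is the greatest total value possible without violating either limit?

Feasible sets respecting both limits:
- painting+ring box+necklace: weight 13, bulk 16, value 113
- painting+ring box+vase: weight 17, bulk 14, value 110
- painting+necklace+vase+camera: weight 21, bulk 18, value 100
Best: $113.

$113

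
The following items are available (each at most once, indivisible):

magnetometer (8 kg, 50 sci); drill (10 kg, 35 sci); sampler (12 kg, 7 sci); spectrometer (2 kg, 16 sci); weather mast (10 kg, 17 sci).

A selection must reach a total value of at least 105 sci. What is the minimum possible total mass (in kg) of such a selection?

30

Subsets with value ≥ 105, sorted by total mass:
- magnetometer+drill+spectrometer+weather mast: mass 30, value 118
- magnetometer+drill+sampler+spectrometer: mass 32, value 108
Minimum mass: 30 kg.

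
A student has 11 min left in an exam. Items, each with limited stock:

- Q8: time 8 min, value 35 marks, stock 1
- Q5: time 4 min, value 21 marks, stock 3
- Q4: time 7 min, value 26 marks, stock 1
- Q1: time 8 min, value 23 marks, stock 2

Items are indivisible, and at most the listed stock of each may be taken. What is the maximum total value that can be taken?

Best selections within time 11 and stock limits:
- 1×Q5 + 1×Q4: time 11, value 47
- 2×Q5: time 8, value 42
- 1×Q8: time 8, value 35
Best: 47 marks.

47 marks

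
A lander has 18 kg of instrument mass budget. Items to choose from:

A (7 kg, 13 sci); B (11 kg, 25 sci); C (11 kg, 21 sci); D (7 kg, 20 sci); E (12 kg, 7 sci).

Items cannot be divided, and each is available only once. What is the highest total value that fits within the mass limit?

This is a 0/1 knapsack; check combinations near the capacity.
- B+D: mass 11+7=18, value 25+20=45
- C+D: mass 11+7=18, value 21+20=41
- A+B: mass 7+11=18, value 13+25=38
Best: 45 sci.

45 sci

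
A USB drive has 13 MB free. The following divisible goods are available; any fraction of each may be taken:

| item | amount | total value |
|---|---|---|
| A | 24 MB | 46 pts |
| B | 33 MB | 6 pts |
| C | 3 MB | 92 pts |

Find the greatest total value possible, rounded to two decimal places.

Take in order of value per unit:
- C (92/3 per unit): all 3 → value 92, running total 92.00
- A (46/24 per unit): 10 of 24 → value 10×46/24 = 19.1667, running total 111.17
Total 111.17.

111.17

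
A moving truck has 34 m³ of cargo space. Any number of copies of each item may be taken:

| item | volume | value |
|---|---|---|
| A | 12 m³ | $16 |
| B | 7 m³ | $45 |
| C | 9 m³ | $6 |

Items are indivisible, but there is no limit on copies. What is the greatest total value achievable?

Best value-per-unit is B at 45/7, and filling with it alone uses volume 4×7=28. No mix of the others beats 4×45 = 180.

$180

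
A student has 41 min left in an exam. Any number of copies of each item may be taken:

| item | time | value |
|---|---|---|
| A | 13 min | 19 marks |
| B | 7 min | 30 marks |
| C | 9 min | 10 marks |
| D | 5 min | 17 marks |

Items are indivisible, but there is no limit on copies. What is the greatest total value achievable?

167 marks

Best value-per-unit is B at 30/7; filling with it alone gives 5×30 = 150.
Optimal mix: 5×B + 1×D → time 40, value 167.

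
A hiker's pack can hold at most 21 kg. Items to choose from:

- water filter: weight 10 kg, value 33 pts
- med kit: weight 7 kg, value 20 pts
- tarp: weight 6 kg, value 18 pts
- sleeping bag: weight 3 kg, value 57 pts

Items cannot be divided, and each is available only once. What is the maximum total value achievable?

Check high-value combinations within 21 kg:
- water filter+med kit+sleeping bag: weight 10+7+3=20, value 33+20+57=110
- water filter+tarp+sleeping bag: weight 10+6+3=19, value 33+18+57=108
- med kit+tarp+sleeping bag: weight 7+6+3=16, value 20+18+57=95
- water filter+sleeping bag: weight 10+3=13, value 33+57=90
- med kit+sleeping bag: weight 7+3=10, value 20+57=77
Best: 110 pts.

110 pts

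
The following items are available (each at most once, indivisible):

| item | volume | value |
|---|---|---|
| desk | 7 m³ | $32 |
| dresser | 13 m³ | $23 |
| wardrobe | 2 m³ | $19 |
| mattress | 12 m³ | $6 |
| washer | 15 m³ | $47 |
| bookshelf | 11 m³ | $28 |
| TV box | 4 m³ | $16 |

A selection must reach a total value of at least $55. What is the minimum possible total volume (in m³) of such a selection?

Subsets with value ≥ 55, sorted by total volume:
- desk+wardrobe+TV box: volume 13, value 67
- wardrobe+washer: volume 17, value 66
- wardrobe+bookshelf+TV box: volume 17, value 63
Minimum volume: 13 m³.

13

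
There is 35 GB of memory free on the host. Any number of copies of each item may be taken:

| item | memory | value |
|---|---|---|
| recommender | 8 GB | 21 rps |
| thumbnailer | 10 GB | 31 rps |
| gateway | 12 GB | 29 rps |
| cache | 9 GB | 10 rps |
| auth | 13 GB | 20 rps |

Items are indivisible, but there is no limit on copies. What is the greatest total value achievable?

94 rps

Best value-per-unit is thumbnailer at 31/10; filling with it alone gives 3×31 = 93.
Optimal mix: 3×recommender + 1×thumbnailer → memory 34, value 94.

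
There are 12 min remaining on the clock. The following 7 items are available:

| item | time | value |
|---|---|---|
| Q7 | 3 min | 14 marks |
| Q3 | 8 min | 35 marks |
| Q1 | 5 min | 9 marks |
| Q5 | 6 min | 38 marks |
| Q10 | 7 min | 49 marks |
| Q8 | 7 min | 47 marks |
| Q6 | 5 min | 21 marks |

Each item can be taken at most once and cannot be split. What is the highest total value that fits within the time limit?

Check high-value combinations within 12 min:
- Q10+Q6: time 7+5=12, value 49+21=70
- Q8+Q6: time 7+5=12, value 47+21=68
- Q7+Q10: time 3+7=10, value 14+49=63
Best: 70 marks.

70 marks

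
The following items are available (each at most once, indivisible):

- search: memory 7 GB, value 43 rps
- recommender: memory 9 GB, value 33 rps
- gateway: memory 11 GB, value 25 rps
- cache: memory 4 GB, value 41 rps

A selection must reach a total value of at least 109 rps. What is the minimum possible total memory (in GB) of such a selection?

Subsets with value ≥ 109, sorted by total memory:
- search+recommender+cache: memory 20, value 117
- search+gateway+cache: memory 22, value 109
- search+recommender+gateway+cache: memory 31, value 142
Minimum memory: 20 GB.

20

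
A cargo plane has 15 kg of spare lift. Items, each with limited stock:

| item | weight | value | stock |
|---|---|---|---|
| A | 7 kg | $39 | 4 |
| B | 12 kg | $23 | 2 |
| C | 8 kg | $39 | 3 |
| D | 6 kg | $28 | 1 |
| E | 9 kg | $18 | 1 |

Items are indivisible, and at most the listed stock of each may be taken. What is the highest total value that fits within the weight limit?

Best selections within weight 15 and stock limits:
- 2×A: weight 14, value 78
- 1×A + 1×C: weight 15, value 78
- 1×A + 1×D: weight 13, value 67
- 1×C + 1×D: weight 14, value 67
Best: $78.

$78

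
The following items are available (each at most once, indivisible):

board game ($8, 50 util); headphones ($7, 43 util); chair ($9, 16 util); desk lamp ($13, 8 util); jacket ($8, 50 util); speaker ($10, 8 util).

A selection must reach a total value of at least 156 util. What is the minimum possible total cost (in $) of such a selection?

Subsets with value ≥ 156, sorted by total cost:
- board game+headphones+chair+jacket: cost 32, value 159
- board game+headphones+chair+jacket+speaker: cost 42, value 167
- board game+headphones+chair+desk lamp+jacket: cost 45, value 167
- board game+headphones+desk lamp+jacket+speaker: cost 46, value 159
Minimum cost: 32 $.

32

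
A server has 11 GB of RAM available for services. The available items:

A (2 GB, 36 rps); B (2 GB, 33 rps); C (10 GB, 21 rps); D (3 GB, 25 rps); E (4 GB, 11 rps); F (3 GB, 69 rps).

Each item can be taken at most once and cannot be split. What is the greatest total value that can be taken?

This is a 0/1 knapsack; check combinations near the capacity.
- A+B+D+F: memory 2+2+3+3=10, value 36+33+25+69=163
- A+B+E+F: memory 2+2+4+3=11, value 36+33+11+69=149
- A+B+F: memory 2+2+3=7, value 36+33+69=138
Best: 163 rps.

163 rps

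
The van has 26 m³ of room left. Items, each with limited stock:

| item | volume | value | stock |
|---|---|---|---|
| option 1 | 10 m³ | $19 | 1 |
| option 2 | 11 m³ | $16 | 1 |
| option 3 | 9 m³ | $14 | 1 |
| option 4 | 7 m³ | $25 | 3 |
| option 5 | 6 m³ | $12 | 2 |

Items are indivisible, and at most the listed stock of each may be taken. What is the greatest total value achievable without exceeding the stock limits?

Best selections within volume 26 and stock limits:
- 3×option 4: volume 21, value 75
- 2×option 4 + 2×option 5: volume 26, value 74
Best: $75.

$75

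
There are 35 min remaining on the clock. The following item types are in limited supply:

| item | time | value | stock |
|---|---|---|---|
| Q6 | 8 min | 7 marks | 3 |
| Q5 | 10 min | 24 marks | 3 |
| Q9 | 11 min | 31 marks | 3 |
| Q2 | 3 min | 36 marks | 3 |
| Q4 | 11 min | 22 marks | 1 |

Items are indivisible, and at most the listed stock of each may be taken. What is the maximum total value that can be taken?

Top feasible selections:
- 2×Q9 + 3×Q2: time 31, value 170
- 1×Q5 + 1×Q9 + 3×Q2: time 30, value 163
Best: 170 marks.

170 marks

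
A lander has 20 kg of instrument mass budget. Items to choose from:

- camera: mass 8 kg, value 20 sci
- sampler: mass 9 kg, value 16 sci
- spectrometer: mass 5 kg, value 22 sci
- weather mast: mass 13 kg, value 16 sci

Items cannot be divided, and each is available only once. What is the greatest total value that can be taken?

42 sci

Check high-value combinations within 20 kg:
- camera+spectrometer: mass 8+5=13, value 20+22=42
- sampler+spectrometer: mass 9+5=14, value 16+22=38
- spectrometer+weather mast: mass 5+13=18, value 22+16=38
Best: 42 sci.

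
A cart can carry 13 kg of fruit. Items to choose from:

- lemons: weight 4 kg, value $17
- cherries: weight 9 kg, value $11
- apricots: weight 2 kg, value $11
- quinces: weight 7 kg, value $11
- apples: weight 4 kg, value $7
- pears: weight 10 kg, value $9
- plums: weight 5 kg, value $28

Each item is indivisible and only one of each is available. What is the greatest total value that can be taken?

$56

Check high-value combinations within 13 kg:
- lemons+apricots+plums: weight 4+2+5=11, value 17+11+28=56
- lemons+apples+plums: weight 4+4+5=13, value 17+7+28=52
- apricots+apples+plums: weight 2+4+5=11, value 11+7+28=46
- lemons+plums: weight 4+5=9, value 17+28=45
Best: $56.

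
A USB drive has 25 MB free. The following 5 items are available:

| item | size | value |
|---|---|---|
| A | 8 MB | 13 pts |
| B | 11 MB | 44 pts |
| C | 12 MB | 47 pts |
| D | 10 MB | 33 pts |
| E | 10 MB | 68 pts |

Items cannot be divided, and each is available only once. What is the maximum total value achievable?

115 pts

Check high-value combinations within 25 MB:
- C+E: size 12+10=22, value 47+68=115
- B+E: size 11+10=21, value 44+68=112
- D+E: size 10+10=20, value 33+68=101
- B+C: size 11+12=23, value 44+47=91
Best: 115 pts.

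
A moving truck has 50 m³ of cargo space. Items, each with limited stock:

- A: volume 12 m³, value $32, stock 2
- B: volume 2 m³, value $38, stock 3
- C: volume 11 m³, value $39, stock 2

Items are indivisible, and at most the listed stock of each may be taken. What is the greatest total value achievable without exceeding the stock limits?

Top feasible selections:
- 1×A + 3×B + 2×C: volume 40, value 224
- 2×A + 2×B + 2×C: volume 50, value 218
- 2×A + 3×B + 1×C: volume 41, value 217
- 3×B + 2×C: volume 28, value 192
Best: $224.

$224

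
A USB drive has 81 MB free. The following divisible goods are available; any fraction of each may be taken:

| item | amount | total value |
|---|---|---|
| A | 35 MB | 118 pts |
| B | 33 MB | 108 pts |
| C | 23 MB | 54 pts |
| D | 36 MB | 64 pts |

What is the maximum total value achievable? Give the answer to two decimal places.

Take in order of value per unit:
- A (118/35 per unit): all 35 → value 118, running total 118.00
- B (108/33 per unit): all 33 → value 108, running total 226.00
- C (54/23 per unit): 13 of 23 → value 13×54/23 = 30.5217, running total 256.52
Total 256.52.

256.52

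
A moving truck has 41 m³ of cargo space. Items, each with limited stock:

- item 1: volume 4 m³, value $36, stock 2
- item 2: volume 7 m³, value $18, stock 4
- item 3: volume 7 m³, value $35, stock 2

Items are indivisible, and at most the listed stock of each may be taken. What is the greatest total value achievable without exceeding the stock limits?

$178

Top feasible selections:
- 2×item 1 + 2×item 2 + 2×item 3: volume 36, value 178
- 2×item 1 + 3×item 2 + 1×item 3: volume 36, value 161
- 2×item 1 + 1×item 2 + 2×item 3: volume 29, value 160
Best: $178.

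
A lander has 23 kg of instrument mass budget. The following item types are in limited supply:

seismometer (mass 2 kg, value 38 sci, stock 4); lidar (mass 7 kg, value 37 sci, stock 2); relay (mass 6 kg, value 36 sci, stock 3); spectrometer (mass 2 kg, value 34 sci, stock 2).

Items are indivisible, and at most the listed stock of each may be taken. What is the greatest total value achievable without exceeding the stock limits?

Top feasible selections:
- 4×seismometer + 1×lidar + 1×relay + 1×spectrometer: mass 23, value 259
- 4×seismometer + 2×relay + 1×spectrometer: mass 22, value 258
- 4×seismometer + 1×lidar + 2×spectrometer: mass 19, value 257
Best: 259 sci.

259 sci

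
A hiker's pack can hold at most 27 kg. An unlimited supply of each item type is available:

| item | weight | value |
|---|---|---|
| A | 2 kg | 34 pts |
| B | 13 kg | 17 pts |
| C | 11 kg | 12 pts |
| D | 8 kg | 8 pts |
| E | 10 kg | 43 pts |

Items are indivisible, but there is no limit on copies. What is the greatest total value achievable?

Best value-per-unit is A at 34/2, and filling with it alone uses weight 13×2=26. No mix of the others beats 13×34 = 442.

442 pts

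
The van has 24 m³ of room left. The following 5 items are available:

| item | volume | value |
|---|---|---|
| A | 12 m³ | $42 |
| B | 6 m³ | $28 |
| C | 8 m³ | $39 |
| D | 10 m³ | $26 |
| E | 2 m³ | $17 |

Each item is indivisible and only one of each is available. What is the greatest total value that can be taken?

This is a 0/1 knapsack; check combinations near the capacity.
- A+C+E: volume 12+8+2=22, value 42+39+17=98
- B+C+D: volume 6+8+10=24, value 28+39+26=93
- A+B+E: volume 12+6+2=20, value 42+28+17=87
- A+D+E: volume 12+10+2=24, value 42+26+17=85
Best: $98.

$98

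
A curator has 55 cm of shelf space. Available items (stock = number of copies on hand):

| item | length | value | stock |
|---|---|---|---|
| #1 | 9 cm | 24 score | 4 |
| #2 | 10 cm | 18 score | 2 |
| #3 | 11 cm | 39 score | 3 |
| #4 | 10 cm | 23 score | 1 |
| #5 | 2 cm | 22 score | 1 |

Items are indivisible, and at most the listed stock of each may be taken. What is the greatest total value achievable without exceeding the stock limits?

Top feasible selections:
- 2×#1 + 3×#3 + 1×#5: length 53, value 187
- 1×#1 + 3×#3 + 1×#4 + 1×#5: length 54, value 186
Best: 187 score.

187 score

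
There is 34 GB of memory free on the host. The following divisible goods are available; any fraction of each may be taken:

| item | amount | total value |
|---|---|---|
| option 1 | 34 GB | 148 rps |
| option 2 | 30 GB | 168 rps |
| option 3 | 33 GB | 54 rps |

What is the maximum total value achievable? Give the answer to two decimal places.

185.41

Take in order of value per unit:
- option 2 (168/30 per unit): all 30 → value 168, running total 168.00
- option 1 (148/34 per unit): 4 of 34 → value 4×148/34 = 17.4118, running total 185.41
Total 185.41.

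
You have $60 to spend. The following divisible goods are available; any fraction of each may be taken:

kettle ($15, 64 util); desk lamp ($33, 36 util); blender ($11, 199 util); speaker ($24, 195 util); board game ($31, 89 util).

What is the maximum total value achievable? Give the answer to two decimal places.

Take in order of value per unit:
- blender (199/11 per unit): all 11 → value 199, running total 199.00
- speaker (195/24 per unit): all 24 → value 195, running total 394.00
- kettle (64/15 per unit): all 15 → value 64, running total 458.00
- board game (89/31 per unit): 10 of 31 → value 10×89/31 = 28.7097, running total 486.71
Total 486.71.

486.71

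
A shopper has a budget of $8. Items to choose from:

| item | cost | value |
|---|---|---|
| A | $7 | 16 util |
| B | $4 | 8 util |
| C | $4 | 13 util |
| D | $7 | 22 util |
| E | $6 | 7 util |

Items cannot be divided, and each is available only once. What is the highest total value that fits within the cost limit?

22 util

This is a 0/1 knapsack; check combinations near the capacity.
- D: cost 7, value 22
- B+C: cost 4+4=8, value 8+13=21
- A: cost 7, value 16
Best: 22 util.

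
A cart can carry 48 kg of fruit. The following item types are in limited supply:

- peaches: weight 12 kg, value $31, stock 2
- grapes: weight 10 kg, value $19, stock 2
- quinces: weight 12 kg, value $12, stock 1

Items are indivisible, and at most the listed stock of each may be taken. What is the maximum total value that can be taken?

$100

Top feasible selections:
- 2×peaches + 2×grapes: weight 44, value 100
- 2×peaches + 1×grapes + 1×quinces: weight 46, value 93
- 2×peaches + 1×grapes: weight 34, value 81
- 1×peaches + 2×grapes + 1×quinces: weight 44, value 81
Best: $100.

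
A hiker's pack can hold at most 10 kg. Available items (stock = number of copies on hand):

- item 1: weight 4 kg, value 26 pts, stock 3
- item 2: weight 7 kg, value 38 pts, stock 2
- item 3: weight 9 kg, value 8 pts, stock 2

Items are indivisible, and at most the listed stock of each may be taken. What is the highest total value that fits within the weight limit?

Top feasible selections:
- 2×item 1: weight 8, value 52
- 1×item 2: weight 7, value 38
Best: 52 pts.

52 pts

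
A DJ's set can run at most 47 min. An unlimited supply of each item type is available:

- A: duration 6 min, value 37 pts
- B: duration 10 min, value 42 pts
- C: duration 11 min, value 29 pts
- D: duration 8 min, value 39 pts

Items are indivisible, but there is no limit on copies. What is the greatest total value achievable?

Best value-per-unit is A at 37/6; filling with it alone gives 7×37 = 259.
Optimal mix: 6×A + 1×B → duration 46, value 264.

264 pts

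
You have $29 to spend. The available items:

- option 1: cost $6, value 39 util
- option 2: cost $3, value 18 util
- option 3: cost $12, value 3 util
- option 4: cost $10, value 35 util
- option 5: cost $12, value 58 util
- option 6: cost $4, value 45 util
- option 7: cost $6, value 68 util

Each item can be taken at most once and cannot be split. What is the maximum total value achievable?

This is a 0/1 knapsack; check combinations near the capacity.
- option 1+option 5+option 6+option 7: cost 6+12+4+6=28, value 39+58+45+68=210
- option 1+option 2+option 4+option 6+option 7: cost 6+3+10+4+6=29, value 39+18+35+45+68=205
- option 2+option 5+option 6+option 7: cost 3+12+4+6=25, value 18+58+45+68=189
- option 1+option 4+option 6+option 7: cost 6+10+4+6=26, value 39+35+45+68=187
- option 1+option 2+option 5+option 7: cost 6+3+12+6=27, value 39+18+58+68=183
Best: 210 util.

210 util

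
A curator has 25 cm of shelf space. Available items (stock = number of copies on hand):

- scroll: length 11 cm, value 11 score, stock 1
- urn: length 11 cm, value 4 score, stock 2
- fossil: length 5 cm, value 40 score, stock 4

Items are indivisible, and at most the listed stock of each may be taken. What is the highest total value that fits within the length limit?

Top feasible selections:
- 4×fossil: length 20, value 160
- 3×fossil: length 15, value 120
Best: 160 score.

160 score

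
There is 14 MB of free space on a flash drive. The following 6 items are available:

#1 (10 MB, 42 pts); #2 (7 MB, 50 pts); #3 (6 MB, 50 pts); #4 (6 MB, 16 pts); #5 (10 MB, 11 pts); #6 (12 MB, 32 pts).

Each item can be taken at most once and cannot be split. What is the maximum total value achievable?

Check high-value combinations within 14 MB:
- #2+#3: size 7+6=13, value 50+50=100
- #3+#4: size 6+6=12, value 50+16=66
- #2+#4: size 7+6=13, value 50+16=66
Best: 100 pts.

100 pts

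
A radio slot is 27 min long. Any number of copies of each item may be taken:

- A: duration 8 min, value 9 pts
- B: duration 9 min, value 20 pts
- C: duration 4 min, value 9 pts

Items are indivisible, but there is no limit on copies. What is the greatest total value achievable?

60 pts

Best value-per-unit is C at 9/4; filling with it alone gives 6×9 = 54.
Optimal mix: 3×B → duration 27, value 60.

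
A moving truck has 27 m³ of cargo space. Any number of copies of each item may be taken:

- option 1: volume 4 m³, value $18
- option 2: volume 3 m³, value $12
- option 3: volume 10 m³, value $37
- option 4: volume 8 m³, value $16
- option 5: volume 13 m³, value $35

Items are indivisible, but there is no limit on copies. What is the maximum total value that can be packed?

Best value-per-unit is option 1 at 18/4; filling with it alone gives 6×18 = 108.
Optimal mix: 6×option 1 + 1×option 2 → volume 27, value 120.

$120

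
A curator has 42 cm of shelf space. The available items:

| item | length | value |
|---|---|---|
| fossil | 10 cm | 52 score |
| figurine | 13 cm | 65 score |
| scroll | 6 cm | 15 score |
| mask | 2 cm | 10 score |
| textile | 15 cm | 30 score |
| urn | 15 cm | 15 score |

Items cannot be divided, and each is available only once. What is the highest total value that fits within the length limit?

157 score

Check high-value combinations within 42 cm:
- fossil+figurine+mask+textile: length 10+13+2+15=40, value 52+65+10+30=157
- fossil+figurine+textile: length 10+13+15=38, value 52+65+30=147
- fossil+figurine+scroll+mask: length 10+13+6+2=31, value 52+65+15+10=142
- fossil+figurine+mask+urn: length 10+13+2+15=40, value 52+65+10+15=142
- fossil+figurine+scroll: length 10+13+6=29, value 52+65+15=132
Best: 157 score.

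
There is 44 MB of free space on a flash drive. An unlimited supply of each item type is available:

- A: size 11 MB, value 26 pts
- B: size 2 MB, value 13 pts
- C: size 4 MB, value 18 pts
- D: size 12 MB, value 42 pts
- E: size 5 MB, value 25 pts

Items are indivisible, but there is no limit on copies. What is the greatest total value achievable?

Best value-per-unit is B at 13/2, and filling with it alone uses size 22×2=44. No mix of the others beats 22×13 = 286.

286 pts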